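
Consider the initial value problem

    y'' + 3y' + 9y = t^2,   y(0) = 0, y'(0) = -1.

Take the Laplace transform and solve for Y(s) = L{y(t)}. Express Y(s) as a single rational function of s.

Apply the Laplace transform to the equation.
The derivative rules (L{y''} = s^2 Y - s·y(0) - y'(0) and L{y'} = sY - y(0), with y(0) = 0, y'(0) = -1) turn the left side into (s^2 + 3*s + 9)Y - (-1).
The right side is L{t^2} = 2/s^3.
So (s^2 + 3*s + 9)Y = 2/s^3 + (-1).
Isolate Y and clear denominators.

Y(s) = (-s^3 + 2)/(s^5 + 3*s^4 + 9*s^3)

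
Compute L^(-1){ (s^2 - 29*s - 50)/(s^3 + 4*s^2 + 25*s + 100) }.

-5*sin(5*t) - cos(5*t) + 2*exp(-4*t)

Factor the denominator: s^3 + 4*s^2 + 25*s + 100 = (s + 4)*(s^2 + 25).
Partial fraction decomposition gives [2/(s + 4)] + [-s/(s^2 + 25)] + [-25/(s^2 + 25)].
Invert each term: 2/(s + 4) ↔ 2e^(-4t); -1·s/(s^2 + 25) ↔ -cos(5t); -5·5/(s^2 + 25) ↔ -5sin(5t).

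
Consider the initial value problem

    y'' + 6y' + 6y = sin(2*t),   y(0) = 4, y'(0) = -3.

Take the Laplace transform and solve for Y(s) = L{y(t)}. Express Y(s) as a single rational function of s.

Transform both sides with L{·}.
The derivative rules (L{y''} = s^2 Y - s·y(0) - y'(0) and L{y'} = sY - y(0), with y(0) = 4, y'(0) = -3) turn the left side into (s^2 + 6*s + 6)Y - (4*s + 21).
The right side is L{sin(2*t)} = 2/(s^2 + 4).
So (s^2 + 6*s + 6)Y = 2/(s^2 + 4) + (4*s + 21).
Divide through and combine into a single rational function.

Y(s) = (4*s^3 + 21*s^2 + 16*s + 86)/(s^4 + 6*s^3 + 10*s^2 + 24*s + 24)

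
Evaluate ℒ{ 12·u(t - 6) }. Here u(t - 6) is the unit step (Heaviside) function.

12*exp(-6*s)/s

By the second shifting theorem, L{u(t - c)·g(t - c)} = e^(-cs)·H(s) with c = 6 and H(s) = L{g(t)}.
L{12} = 12/s.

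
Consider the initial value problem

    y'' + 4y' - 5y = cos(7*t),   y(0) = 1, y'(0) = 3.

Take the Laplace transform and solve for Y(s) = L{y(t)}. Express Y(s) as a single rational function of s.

Apply the Laplace transform to the equation.
The derivative rules (L{y''} = s^2 Y - s·y(0) - y'(0) and L{y'} = sY - y(0), with y(0) = 1, y'(0) = 3) turn the left side into (s^2 + 4*s - 5)Y - (s + 7).
The right side is L{cos(7*t)} = s/(s^2 + 49).
So (s^2 + 4*s - 5)Y = s/(s^2 + 49) + (s + 7).
Divide through and combine into a single rational function.

Y(s) = (s^3 + 7*s^2 + 50*s + 343)/(s^4 + 4*s^3 + 44*s^2 + 196*s - 245)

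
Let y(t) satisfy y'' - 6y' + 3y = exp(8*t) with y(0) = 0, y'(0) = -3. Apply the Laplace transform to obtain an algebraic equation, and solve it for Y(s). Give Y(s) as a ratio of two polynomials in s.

Y(s) = (-3*s + 25)/(s^3 - 14*s^2 + 51*s - 24)

Laplace-transform each side.
With L{y''} = s^2 Y - s·y(0) - y'(0) and L{y'} = sY - y(0), with y(0) = 0, y'(0) = -3: the LHS transforms to (s^2 - 6*s + 3)Y - (-3).
The right side is L{exp(8*t)} = 1/(s - 8).
So (s^2 - 6*s + 3)Y = 1/(s - 8) + (-3).
Isolate Y and clear denominators.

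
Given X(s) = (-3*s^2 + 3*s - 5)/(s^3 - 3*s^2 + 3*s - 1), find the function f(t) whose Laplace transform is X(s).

Factor the denominator: s^3 - 3*s^2 + 3*s - 1 = (s - 1)^3.
Partial fraction decomposition gives [-3/(s - 1)] + [-3/(s - 1)^2] + [-5/(s - 1)^3].
Invert each term: -3/(s - 1) ↔ -3e^(t); -3/(s - 1)^2 ↔ -3t·e^(t); -5/(s - 1)^3 ↔ (-5/2)t^2·e^(t).

f(t) = -5*t^2*exp(t)/2 - 3*t*exp(t) - 3*exp(t)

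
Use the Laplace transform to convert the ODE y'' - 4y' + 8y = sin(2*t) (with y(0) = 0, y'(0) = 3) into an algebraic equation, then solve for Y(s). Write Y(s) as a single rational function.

Transform both sides with L{·}.
Using L{y''} = s^2 Y - s·y(0) - y'(0) and L{y'} = sY - y(0), with y(0) = 0, y'(0) = 3, the left side becomes (s^2 - 4*s + 8)Y - (3).
The right side is L{sin(2*t)} = 2/(s^2 + 4).
So (s^2 - 4*s + 8)Y = 2/(s^2 + 4) + (3).
Solve for Y(s) and write it as one ratio of polynomials.

Y(s) = (3*s^2 + 14)/(s^4 - 4*s^3 + 12*s^2 - 16*s + 32)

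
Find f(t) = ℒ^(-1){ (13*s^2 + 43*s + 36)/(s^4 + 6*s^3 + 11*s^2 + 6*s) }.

Factor the denominator: s^4 + 6*s^3 + 11*s^2 + 6*s = s*(s + 1)*(s + 2)*(s + 3).
Partial fraction decomposition gives [6/s] + [-4/(s + 3)] + [1/(s + 2)] + [-3/(s + 1)].
Invert each term: 6/(s - 0) ↔ 6e^(0t); -4/(s + 3) ↔ -4e^(-3t); 1/(s + 2) ↔ e^(-2t); -3/(s + 1) ↔ -3e^(-t).

f(t) = 6 - 3*exp(-t) + exp(-2*t) - 4*exp(-3*t)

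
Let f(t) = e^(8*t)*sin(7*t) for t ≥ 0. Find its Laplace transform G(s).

G(s) = 7/((s - 8)^2 + 49)

L{sin(7t)} = 7/(s^2 + 49).
By the first shifting theorem, multiplying by e^(8t) replaces s with s - 8.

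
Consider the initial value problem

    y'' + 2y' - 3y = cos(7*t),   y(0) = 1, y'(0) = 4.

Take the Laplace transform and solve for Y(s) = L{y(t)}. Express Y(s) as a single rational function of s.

Y(s) = (s^3 + 6*s^2 + 50*s + 294)/(s^4 + 2*s^3 + 46*s^2 + 98*s - 147)

Laplace-transform each side.
The derivative rules (L{y''} = s^2 Y - s·y(0) - y'(0) and L{y'} = sY - y(0), with y(0) = 1, y'(0) = 4) turn the left side into (s^2 + 2*s - 3)Y - (s + 6).
The right side is L{cos(7*t)} = s/(s^2 + 49).
So (s^2 + 2*s - 3)Y = s/(s^2 + 49) + (s + 6).
Solve for Y(s) and write it as one ratio of polynomials.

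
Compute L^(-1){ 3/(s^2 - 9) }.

sinh(3*t)

Since L{sinh(3t)} = 3/(s^2 - 9), the inverse is sinh(3*t).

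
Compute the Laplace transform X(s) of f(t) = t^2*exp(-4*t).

L{e^(-4t)} = 1/(s + 4).
Then apply L{t^2·g(t)} = (-1)^2 d^2/ds^2[G(s)] with G(s) = 1/(s + 4):
differentiating 2 times and applying the sign gives 2/(s + 4)^3.

X(s) = 2/(s + 4)^3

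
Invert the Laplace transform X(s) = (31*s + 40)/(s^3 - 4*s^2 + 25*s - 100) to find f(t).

Factor the denominator: s^3 - 4*s^2 + 25*s - 100 = (s - 4)*(s^2 + 25).
Partial fraction decomposition gives [4/(s - 4)] + [-4*s/(s^2 + 25)] + [15/(s^2 + 25)].
Invert each term: 4/(s - 4) ↔ 4e^(4t); -4·s/(s^2 + 25) ↔ -4cos(5t); 3·5/(s^2 + 25) ↔ 3sin(5t).

f(t) = 4*exp(4*t) + 3*sin(5*t) - 4*cos(5*t)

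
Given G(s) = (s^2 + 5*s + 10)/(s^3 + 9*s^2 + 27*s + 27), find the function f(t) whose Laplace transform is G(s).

f(t) = 2*t^2*exp(-3*t) - t*exp(-3*t) + exp(-3*t)

Factor the denominator: s^3 + 9*s^2 + 27*s + 27 = (s + 3)^3.
Partial fraction decomposition gives [1/(s + 3)] + [-1/(s + 3)^2] + [4/(s + 3)^3].
Invert each term: 1/(s + 3) ↔ e^(-3t); -1/(s + 3)^2 ↔ -t·e^(-3t); 4/(s + 3)^3 ↔ (2)t^2·e^(-3t).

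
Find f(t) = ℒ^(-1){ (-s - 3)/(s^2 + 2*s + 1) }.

f(t) = -2*t*exp(-t) - exp(-t)

Factor the denominator: s^2 + 2*s + 1 = (s + 1)^2.
Partial fraction decomposition gives [-1/(s + 1)] + [-2/(s + 1)^2].
Invert each term: -1/(s + 1) ↔ -e^(-t); -2/(s + 1)^2 ↔ -2t·e^(-t).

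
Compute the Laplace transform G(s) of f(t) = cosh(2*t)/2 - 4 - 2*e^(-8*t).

G(s) = s/(2*(s^2 - 4)) - 2/(s + 8) - 4/s

Apply the Laplace transform termwise.
L{-4} = -4/s; (1/2)·[L{cosh(2t)} = s/(s^2 - 4)]; (-2)·[L{e^(-8t)} = 1/(s + 8)].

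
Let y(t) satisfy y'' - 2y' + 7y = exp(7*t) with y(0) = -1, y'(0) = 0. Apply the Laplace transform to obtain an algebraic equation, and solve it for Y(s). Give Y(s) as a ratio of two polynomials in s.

Laplace-transform each side.
The derivative rules (L{y''} = s^2 Y - s·y(0) - y'(0) and L{y'} = sY - y(0), with y(0) = -1, y'(0) = 0) turn the left side into (s^2 - 2*s + 7)Y - (-s + 2).
The right side is L{exp(7*t)} = 1/(s - 7).
So (s^2 - 2*s + 7)Y = 1/(s - 7) + (-s + 2).
Isolate Y and clear denominators.

Y(s) = (-s^2 + 9*s - 13)/(s^3 - 9*s^2 + 21*s - 49)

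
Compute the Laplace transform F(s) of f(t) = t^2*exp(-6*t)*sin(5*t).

F(s) = 10*(3*s^2 + 36*s + 83)/(s^2 + 12*s + 61)^3

L{sin(5t)} = 5/(s^2 + 25).
Multiplying by e^(-6t) shifts s → s + 6, so L{exp(-6*t)*sin(5*t)} = 5/((s + 6)^2 + 25).
Then apply L{t^2·g(t)} = (-1)^2 d^2/ds^2[G(s)] with G(s) = 5/((s + 6)^2 + 25):
differentiating 2 times and applying the sign gives 10*(3*s^2 + 36*s + 83)/(s^2 + 12*s + 61)^3.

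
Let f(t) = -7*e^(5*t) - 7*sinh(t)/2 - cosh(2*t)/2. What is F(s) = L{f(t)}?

F(s) = -s/(2*(s^2 - 4)) - 7/(2*(s^2 - 1)) - 7/(s - 5)

The transform is linear, so treat each term independently.
(-7)·[L{e^(5t)} = 1/(s - 5)]; (-1/2)·[L{cosh(2t)} = s/(s^2 - 4)]; (-7/2)·[L{sinh(t)} = 1/(s^2 - 1)].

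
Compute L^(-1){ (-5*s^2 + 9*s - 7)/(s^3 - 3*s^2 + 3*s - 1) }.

-3*t^2*exp(t)/2 - t*exp(t) - 5*exp(t)

Factor the denominator: s^3 - 3*s^2 + 3*s - 1 = (s - 1)^3.
Partial fraction decomposition gives [-5/(s - 1)] + [-1/(s - 1)^2] + [-3/(s - 1)^3].
Invert each term: -5/(s - 1) ↔ -5e^(t); -1/(s - 1)^2 ↔ -t·e^(t); -3/(s - 1)^3 ↔ (-3/2)t^2·e^(t).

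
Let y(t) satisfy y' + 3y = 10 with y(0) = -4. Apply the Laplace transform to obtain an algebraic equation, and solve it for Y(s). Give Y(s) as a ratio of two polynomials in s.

Y(s) = (-4*s + 10)/(s^2 + 3*s)

Take the Laplace transform of both sides.
With L{y'} = sY - y(0) = sY - (-4): the LHS transforms to (s + 3)Y - (-4).
The right side is L{10} = 10/s.
So (s + 3)Y = 10/s + (-4).
Divide through and combine into a single rational function.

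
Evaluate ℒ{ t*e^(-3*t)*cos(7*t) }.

L{cos(7t)} = s/(s^2 + 49).
Multiplying by e^(-3t) shifts s → s + 3, so L{e^(-3*t)*cos(7*t)} = (s + 3)/((s + 3)^2 + 49).
Then apply L{t·g(t)} = -d/ds[G(s)] with G(s) = (s + 3)/((s + 3)^2 + 49):
differentiating 1 time and applying the sign gives (s - 4)*(s + 10)/(s^2 + 6*s + 58)^2.

(s - 4)*(s + 10)/(s^2 + 6*s + 58)^2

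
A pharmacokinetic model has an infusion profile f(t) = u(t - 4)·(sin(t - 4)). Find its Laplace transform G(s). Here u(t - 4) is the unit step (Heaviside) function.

G(s) = exp(-4*s)/(s^2 + 1)

By the second shifting theorem, L{u(t - c)·g(t - c)} = e^(-cs)·H(s) with c = 4 and H(s) = L{g(t)}.
L{sin(t)} = 1/(s^2 + 1).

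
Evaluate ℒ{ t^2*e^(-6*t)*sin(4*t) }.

8*(3*s^2 + 36*s + 92)/(s^2 + 12*s + 52)^3

L{sin(4t)} = 4/(s^2 + 16).
Multiplying by e^(-6t) shifts s → s + 6, so L{e^(-6*t)*sin(4*t)} = 4/((s + 6)^2 + 16).
Then apply L{t^2·g(t)} = (-1)^2 d^2/ds^2[G(s)] with G(s) = 4/((s + 6)^2 + 16):
differentiating 2 times and applying the sign gives 8*(3*s^2 + 36*s + 92)/(s^2 + 12*s + 52)^3.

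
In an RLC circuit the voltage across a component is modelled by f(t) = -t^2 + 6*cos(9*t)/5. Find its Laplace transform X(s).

The transform is linear, so treat each term independently.
(6/5)·[L{cos(9t)} = s/(s^2 + 81)]; (-1)·[L{t^2} = 2!/s^3 = 2/s^3].

X(s) = 6*s/(5*(s^2 + 81)) - 2/s^3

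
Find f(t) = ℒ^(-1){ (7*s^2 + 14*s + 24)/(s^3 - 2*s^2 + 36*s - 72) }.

Factor the denominator: s^3 - 2*s^2 + 36*s - 72 = (s - 2)*(s^2 + 36).
Partial fraction decomposition gives [2/(s - 2)] + [5*s/(s^2 + 36)] + [24/(s^2 + 36)].
Invert each term: 2/(s - 2) ↔ 2e^(2t); 5·s/(s^2 + 36) ↔ 5cos(6t); 4·6/(s^2 + 36) ↔ 4sin(6t).

f(t) = 2*exp(2*t) + 4*sin(6*t) + 5*cos(6*t)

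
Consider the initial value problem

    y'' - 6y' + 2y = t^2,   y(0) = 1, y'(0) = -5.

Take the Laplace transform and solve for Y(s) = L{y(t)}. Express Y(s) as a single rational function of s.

Y(s) = (s^4 - 11*s^3 + 2)/(s^5 - 6*s^4 + 2*s^3)

Transform both sides with L{·}.
Using L{y''} = s^2 Y - s·y(0) - y'(0) and L{y'} = sY - y(0), with y(0) = 1, y'(0) = -5, the left side becomes (s^2 - 6*s + 2)Y - (s - 11).
The right side is L{t^2} = 2/s^3.
So (s^2 - 6*s + 2)Y = 2/s^3 + (s - 11).
Isolate Y and clear denominators.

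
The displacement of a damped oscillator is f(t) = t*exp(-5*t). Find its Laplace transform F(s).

F(s) = (s + 5)^(-2)

L{e^(-5t)} = 1/(s + 5).
Then apply L{t·g(t)} = -d/ds[G(s)] with G(s) = 1/(s + 5):
differentiating 1 time and applying the sign gives (s + 5)^(-2).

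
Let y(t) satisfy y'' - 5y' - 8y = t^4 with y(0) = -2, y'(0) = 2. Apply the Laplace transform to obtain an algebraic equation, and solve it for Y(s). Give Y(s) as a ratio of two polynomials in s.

Y(s) = (-2*s^6 + 12*s^5 + 24)/(s^7 - 5*s^6 - 8*s^5)

Take the Laplace transform of both sides.
Using L{y''} = s^2 Y - s·y(0) - y'(0) and L{y'} = sY - y(0), with y(0) = -2, y'(0) = 2, the left side becomes (s^2 - 5*s - 8)Y - (-2*s + 12).
The right side is L{t^4} = 24/s^5.
So (s^2 - 5*s - 8)Y = 24/s^5 + (-2*s + 12).
Isolate Y and clear denominators.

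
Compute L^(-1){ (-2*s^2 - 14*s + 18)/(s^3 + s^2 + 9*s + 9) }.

-3*sin(3*t) - 5*cos(3*t) + 3*exp(-t)

Factor the denominator: s^3 + s^2 + 9*s + 9 = (s + 1)*(s^2 + 9).
Partial fraction decomposition gives [3/(s + 1)] + [-5*s/(s^2 + 9)] + [-9/(s^2 + 9)].
Invert each term: 3/(s + 1) ↔ 3e^(-t); -5·s/(s^2 + 9) ↔ -5cos(3t); -3·3/(s^2 + 9) ↔ -3sin(3t).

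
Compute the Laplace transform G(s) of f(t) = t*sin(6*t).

G(s) = 12*s/(s^2 + 36)^2

L{sin(6t)} = 6/(s^2 + 36).
Then apply L{t·g(t)} = -d/ds[H(s)] with H(s) = 6/(s^2 + 36):
differentiating 1 time and applying the sign gives 12*s/(s^2 + 36)^2.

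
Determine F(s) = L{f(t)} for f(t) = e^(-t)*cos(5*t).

F(s) = (s + 1)/((s + 1)^2 + 25)

L{cos(5t)} = s/(s^2 + 25).
By the first shifting theorem, multiplying by e^(-t) replaces s with s + 1.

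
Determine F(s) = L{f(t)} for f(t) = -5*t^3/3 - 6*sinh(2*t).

Apply the Laplace transform termwise.
(-6)·[L{sinh(2t)} = 2/(s^2 - 4)]; (-5/3)·[L{t^3} = 3!/s^4 = 6/s^4].

F(s) = -12/(s^2 - 4) - 10/s^4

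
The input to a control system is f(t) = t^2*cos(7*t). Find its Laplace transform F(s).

F(s) = 2*s*(s^2 - 147)/(s^2 + 49)^3

L{cos(7t)} = s/(s^2 + 49).
Then apply L{t^2·g(t)} = (-1)^2 d^2/ds^2[G(s)] with G(s) = s/(s^2 + 49):
differentiating 2 times and applying the sign gives 2*s*(s^2 - 147)/(s^2 + 49)^3.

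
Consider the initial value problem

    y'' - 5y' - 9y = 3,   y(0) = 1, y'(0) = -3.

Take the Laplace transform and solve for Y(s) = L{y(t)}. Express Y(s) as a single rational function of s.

Y(s) = (s^2 - 8*s + 3)/(s^3 - 5*s^2 - 9*s)

Laplace-transform each side.
With L{y''} = s^2 Y - s·y(0) - y'(0) and L{y'} = sY - y(0), with y(0) = 1, y'(0) = -3: the LHS transforms to (s^2 - 5*s - 9)Y - (s - 8).
The right side is L{3} = 3/s.
So (s^2 - 5*s - 9)Y = 3/s + (s - 8).
Isolate Y and clear denominators.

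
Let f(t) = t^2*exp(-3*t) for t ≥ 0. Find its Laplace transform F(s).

F(s) = 2/(s + 3)^3

L{e^(-3t)} = 1/(s + 3).
Then apply L{t^2·g(t)} = (-1)^2 d^2/ds^2[G(s)] with G(s) = 1/(s + 3):
differentiating 2 times and applying the sign gives 2/(s + 3)^3.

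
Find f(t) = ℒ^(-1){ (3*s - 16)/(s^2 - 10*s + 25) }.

Factor the denominator: s^2 - 10*s + 25 = (s - 5)^2.
Partial fraction decomposition gives [3/(s - 5)] + [-1/(s - 5)^2].
Invert each term: 3/(s - 5) ↔ 3e^(5t); -1/(s - 5)^2 ↔ -t·e^(5t).

f(t) = -t*exp(5*t) + 3*exp(5*t)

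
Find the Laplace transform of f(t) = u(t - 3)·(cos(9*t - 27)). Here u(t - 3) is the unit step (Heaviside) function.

By the second shifting theorem, L{u(t - c)·g(t - c)} = e^(-cs)·G(s) with c = 3 and G(s) = L{g(t)}.
L{cos(9t)} = s/(s^2 + 81).

s*exp(-3*s)/(s^2 + 81)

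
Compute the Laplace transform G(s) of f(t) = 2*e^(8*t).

L{2} = 2/s.
By the first shifting theorem, multiplying by e^(8t) replaces s with s - 8.

G(s) = 2/(s - 8)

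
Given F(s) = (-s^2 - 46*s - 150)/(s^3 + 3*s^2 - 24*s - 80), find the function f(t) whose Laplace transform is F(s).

Factor the denominator: s^3 + 3*s^2 - 24*s - 80 = (s - 5)*(s + 4)^2.
Partial fraction decomposition gives [4/(s + 4)] + [-2/(s + 4)^2] + [-5/(s - 5)].
Invert each term: 4/(s + 4) ↔ 4e^(-4t); -2/(s + 4)^2 ↔ -2t·e^(-4t); -5/(s - 5) ↔ -5e^(5t).

f(t) = -2*t*exp(-4*t) - 5*exp(5*t) + 4*exp(-4*t)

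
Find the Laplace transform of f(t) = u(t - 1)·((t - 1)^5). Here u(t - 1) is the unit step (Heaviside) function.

120*exp(-s)/s^6

By the second shifting theorem, L{u(t - c)·g(t - c)} = e^(-cs)·G(s) with c = 1 and G(s) = L{g(t)}.
L{t^5} = 5!/s^6 = 120/s^6.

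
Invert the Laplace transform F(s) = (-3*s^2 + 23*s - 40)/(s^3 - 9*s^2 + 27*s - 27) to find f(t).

f(t) = t^2*exp(3*t) + 5*t*exp(3*t) - 3*exp(3*t)

Factor the denominator: s^3 - 9*s^2 + 27*s - 27 = (s - 3)^3.
Partial fraction decomposition gives [-3/(s - 3)] + [5/(s - 3)^2] + [2/(s - 3)^3].
Invert each term: -3/(s - 3) ↔ -3e^(3t); 5/(s - 3)^2 ↔ 5t·e^(3t); 2/(s - 3)^3 ↔ (1)t^2·e^(3t).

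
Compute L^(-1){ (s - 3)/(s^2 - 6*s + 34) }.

exp(3*t)*cos(5*t)

Rewrite the denominator: s^2 - 6*s + 34 = (s - 3)^2 + 25.
The form in (s - 3) signals a first-shifting-theorem factor e^(3t).
Since L{cos(5t)} = s/(s^2 + 25), the inverse is e^(3*t)*cos(5*t).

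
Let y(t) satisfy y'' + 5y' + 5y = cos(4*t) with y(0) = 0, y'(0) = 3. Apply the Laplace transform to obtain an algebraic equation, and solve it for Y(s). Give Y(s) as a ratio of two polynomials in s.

Y(s) = (3*s^2 + s + 48)/(s^4 + 5*s^3 + 21*s^2 + 80*s + 80)

Transform both sides with L{·}.
The derivative rules (L{y''} = s^2 Y - s·y(0) - y'(0) and L{y'} = sY - y(0), with y(0) = 0, y'(0) = 3) turn the left side into (s^2 + 5*s + 5)Y - (3).
The right side is L{cos(4*t)} = s/(s^2 + 16).
So (s^2 + 5*s + 5)Y = s/(s^2 + 16) + (3).
Solve for Y(s) and write it as one ratio of polynomials.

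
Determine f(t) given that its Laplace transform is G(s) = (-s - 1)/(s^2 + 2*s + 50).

Rewrite the denominator: s^2 + 2*s + 50 = (s + 1)^2 + 49.
The form in (s + 1) signals a first-shifting-theorem factor e^(-t).
Since L{cos(7t)} = s/(s^2 + 49), the inverse is e^(-t)*cos(7*t), scaled by -1.

f(t) = -exp(-t)*cos(7*t)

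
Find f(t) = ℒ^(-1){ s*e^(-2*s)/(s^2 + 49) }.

f(t) = Heaviside(t - 2)*(cos(7*t - 14))

The factor e^(-2s) signals a time shift by c = 2 (second shifting theorem).
L{cos(7t)} = s/(s^2 + 49), so L^-1{s/(s^2 + 49)} = cos(7*t).
Hence the inverse is u(t - 2) times that function evaluated at t - 2.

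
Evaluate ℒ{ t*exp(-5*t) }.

L{e^(-5t)} = 1/(s + 5).
Then apply L{t·g(t)} = -d/ds[G(s)] with G(s) = 1/(s + 5):
differentiating 1 time and applying the sign gives (s + 5)^(-2).

(s + 5)^(-2)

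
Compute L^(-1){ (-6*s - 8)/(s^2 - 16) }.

Factor the denominator: s^2 - 16 = (s - 4)*(s + 4).
Partial fraction decomposition gives [-2/(s + 4)] + [-4/(s - 4)].
Invert each term: -2/(s + 4) ↔ -2e^(-4t); -4/(s - 4) ↔ -4e^(4t).

-4*exp(4*t) - 2*exp(-4*t)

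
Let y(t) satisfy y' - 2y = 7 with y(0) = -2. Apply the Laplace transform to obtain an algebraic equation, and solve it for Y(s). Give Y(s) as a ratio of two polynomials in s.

Y(s) = (-2*s + 7)/(s^2 - 2*s)

Take the Laplace transform of both sides.
With L{y'} = sY - y(0) = sY - (-2): the LHS transforms to (s - 2)Y - (-2).
The right side is L{7} = 7/s.
So (s - 2)Y = 7/s + (-2).
Divide through and combine into a single rational function.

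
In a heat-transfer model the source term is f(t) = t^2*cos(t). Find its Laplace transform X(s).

X(s) = 2*s*(s^2 - 3)/(s^2 + 1)^3

L{cos(t)} = s/(s^2 + 1).
Then apply L{t^2·g(t)} = (-1)^2 d^2/ds^2[G(s)] with G(s) = s/(s^2 + 1):
differentiating 2 times and applying the sign gives 2*s*(s^2 - 3)/(s^2 + 1)^3.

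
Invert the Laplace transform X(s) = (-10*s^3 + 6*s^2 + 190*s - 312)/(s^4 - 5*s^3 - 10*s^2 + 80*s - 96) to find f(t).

Factor the denominator: s^4 - 5*s^3 - 10*s^2 + 80*s - 96 = (s - 4)*(s - 3)*(s - 2)*(s + 4).
Partial fraction decomposition gives [-6/(s - 3)] + [-6/(s - 4)] + [1/(s - 2)] + [1/(s + 4)].
Invert each term: -6/(s - 3) ↔ -6e^(3t); -6/(s - 4) ↔ -6e^(4t); 1/(s - 2) ↔ e^(2t); 1/(s + 4) ↔ e^(-4t).

f(t) = -6*exp(4*t) - 6*exp(3*t) + exp(2*t) + exp(-4*t)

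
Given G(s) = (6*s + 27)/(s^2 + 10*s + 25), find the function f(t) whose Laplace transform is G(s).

f(t) = -3*t*exp(-5*t) + 6*exp(-5*t)

Factor the denominator: s^2 + 10*s + 25 = (s + 5)^2.
Partial fraction decomposition gives [6/(s + 5)] + [-3/(s + 5)^2].
Invert each term: 6/(s + 5) ↔ 6e^(-5t); -3/(s + 5)^2 ↔ -3t·e^(-5t).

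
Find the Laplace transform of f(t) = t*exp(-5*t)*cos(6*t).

(s - 1)*(s + 11)/(s^2 + 10*s + 61)^2

L{cos(6t)} = s/(s^2 + 36).
Multiplying by e^(-5t) shifts s → s + 5, so L{exp(-5*t)*cos(6*t)} = (s + 5)/((s + 5)^2 + 36).
Then apply L{t·g(t)} = -d/ds[G(s)] with G(s) = (s + 5)/((s + 5)^2 + 36):
differentiating 1 time and applying the sign gives (s - 1)*(s + 11)/(s^2 + 10*s + 61)^2.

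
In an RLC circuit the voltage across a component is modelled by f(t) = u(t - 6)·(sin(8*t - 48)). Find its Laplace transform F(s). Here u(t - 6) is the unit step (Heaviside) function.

F(s) = 8*exp(-6*s)/(s^2 + 64)

By the second shifting theorem, L{u(t - c)·g(t - c)} = e^(-cs)·G(s) with c = 6 and G(s) = L{g(t)}.
L{sin(8t)} = 8/(s^2 + 64).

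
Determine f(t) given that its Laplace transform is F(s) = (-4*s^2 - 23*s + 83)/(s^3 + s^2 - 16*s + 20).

f(t) = 3*t*exp(2*t) - 6*exp(2*t) + 2*exp(-5*t)

Factor the denominator: s^3 + s^2 - 16*s + 20 = (s - 2)^2*(s + 5).
Partial fraction decomposition gives [-6/(s - 2)] + [3/(s - 2)^2] + [2/(s + 5)].
Invert each term: -6/(s - 2) ↔ -6e^(2t); 3/(s - 2)^2 ↔ 3t·e^(2t); 2/(s + 5) ↔ 2e^(-5t).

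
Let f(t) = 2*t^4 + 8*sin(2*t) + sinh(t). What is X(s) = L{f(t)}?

X(s) = 16/(s^2 + 4) + 1/(s^2 - 1) + 48/s^5

By linearity of the Laplace transform, transform each term separately.
(8)·[L{sin(2t)} = 2/(s^2 + 4)]; (2)·[L{t^4} = 4!/s^5 = 24/s^5]; L{sinh(t)} = 1/(s^2 - 1).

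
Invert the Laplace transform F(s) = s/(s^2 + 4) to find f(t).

f(t) = cos(2*t)

Since L{cos(2t)} = s/(s^2 + 4), the inverse is cos(2*t).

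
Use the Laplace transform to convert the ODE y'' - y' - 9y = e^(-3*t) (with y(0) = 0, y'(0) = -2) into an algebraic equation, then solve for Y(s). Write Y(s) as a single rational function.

Laplace-transform each side.
Using L{y''} = s^2 Y - s·y(0) - y'(0) and L{y'} = sY - y(0), with y(0) = 0, y'(0) = -2, the left side becomes (s^2 - s - 9)Y - (-2).
The right side is L{e^(-3*t)} = 1/(s + 3).
So (s^2 - s - 9)Y = 1/(s + 3) + (-2).
Solve for Y(s) and write it as one ratio of polynomials.

Y(s) = (-2*s - 5)/(s^3 + 2*s^2 - 12*s - 27)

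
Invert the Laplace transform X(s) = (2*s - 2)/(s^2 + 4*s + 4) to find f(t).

f(t) = -6*t*exp(-2*t) + 2*exp(-2*t)

Factor the denominator: s^2 + 4*s + 4 = (s + 2)^2.
Partial fraction decomposition gives [2/(s + 2)] + [-6/(s + 2)^2].
Invert each term: 2/(s + 2) ↔ 2e^(-2t); -6/(s + 2)^2 ↔ -6t·e^(-2t).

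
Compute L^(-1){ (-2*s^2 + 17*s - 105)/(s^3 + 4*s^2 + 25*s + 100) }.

Factor the denominator: s^3 + 4*s^2 + 25*s + 100 = (s + 4)*(s^2 + 25).
Partial fraction decomposition gives [-5/(s + 4)] + [3*s/(s^2 + 25)] + [5/(s^2 + 25)].
Invert each term: -5/(s + 4) ↔ -5e^(-4t); 3·s/(s^2 + 25) ↔ 3cos(5t); 1·5/(s^2 + 25) ↔ sin(5t).

sin(5*t) + 3*cos(5*t) - 5*exp(-4*t)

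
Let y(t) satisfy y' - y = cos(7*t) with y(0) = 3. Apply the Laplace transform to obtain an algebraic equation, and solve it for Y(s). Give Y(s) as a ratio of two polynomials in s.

Apply the Laplace transform to the equation.
With L{y'} = sY - y(0) = sY - 3: the LHS transforms to (s - 1)Y - (3).
The right side is L{cos(7*t)} = s/(s^2 + 49).
So (s - 1)Y = s/(s^2 + 49) + (3).
Isolate Y and clear denominators.

Y(s) = (3*s^2 + s + 147)/(s^3 - s^2 + 49*s - 49)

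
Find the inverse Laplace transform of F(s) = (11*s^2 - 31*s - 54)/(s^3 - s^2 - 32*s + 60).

2*exp(5*t) + 3*exp(2*t) + 6*exp(-6*t)

Factor the denominator: s^3 - s^2 - 32*s + 60 = (s - 5)*(s - 2)*(s + 6).
Partial fraction decomposition gives [6/(s + 6)] + [3/(s - 2)] + [2/(s - 5)].
Invert each term: 6/(s + 6) ↔ 6e^(-6t); 3/(s - 2) ↔ 3e^(2t); 2/(s - 5) ↔ 2e^(5t).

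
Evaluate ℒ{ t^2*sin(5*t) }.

10*(3*s^2 - 25)/(s^2 + 25)^3

L{sin(5t)} = 5/(s^2 + 25).
Then apply L{t^2·g(t)} = (-1)^2 d^2/ds^2[G(s)] with G(s) = 5/(s^2 + 25):
differentiating 2 times and applying the sign gives 10*(3*s^2 - 25)/(s^2 + 25)^3.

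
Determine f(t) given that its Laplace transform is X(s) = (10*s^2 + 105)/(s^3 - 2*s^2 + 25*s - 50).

f(t) = 5*exp(2*t) + 2*sin(5*t) + 5*cos(5*t)

Factor the denominator: s^3 - 2*s^2 + 25*s - 50 = (s - 2)*(s^2 + 25).
Partial fraction decomposition gives [5/(s - 2)] + [5*s/(s^2 + 25)] + [10/(s^2 + 25)].
Invert each term: 5/(s - 2) ↔ 5e^(2t); 5·s/(s^2 + 25) ↔ 5cos(5t); 2·5/(s^2 + 25) ↔ 2sin(5t).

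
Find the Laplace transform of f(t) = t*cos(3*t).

L{cos(3t)} = s/(s^2 + 9).
Then apply L{t·g(t)} = -d/ds[G(s)] with G(s) = s/(s^2 + 9):
differentiating 1 time and applying the sign gives (s - 3)*(s + 3)/(s^2 + 9)^2.

(s - 3)*(s + 3)/(s^2 + 9)^2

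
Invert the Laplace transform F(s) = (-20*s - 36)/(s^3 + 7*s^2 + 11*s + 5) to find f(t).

f(t) = -4*t*exp(-t) - 4*exp(-t) + 4*exp(-5*t)

Factor the denominator: s^3 + 7*s^2 + 11*s + 5 = (s + 1)^2*(s + 5).
Partial fraction decomposition gives [-4/(s + 1)] + [-4/(s + 1)^2] + [4/(s + 5)].
Invert each term: -4/(s + 1) ↔ -4e^(-t); -4/(s + 1)^2 ↔ -4t·e^(-t); 4/(s + 5) ↔ 4e^(-5t).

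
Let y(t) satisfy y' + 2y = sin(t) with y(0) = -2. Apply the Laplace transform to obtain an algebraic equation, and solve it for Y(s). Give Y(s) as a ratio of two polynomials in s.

Y(s) = (-2*s^2 - 1)/(s^3 + 2*s^2 + s + 2)

Apply the Laplace transform to the equation.
With L{y'} = sY - y(0) = sY - (-2): the LHS transforms to (s + 2)Y - (-2).
The right side is L{sin(t)} = 1/(s^2 + 1).
So (s + 2)Y = 1/(s^2 + 1) + (-2).
Isolate Y and clear denominators.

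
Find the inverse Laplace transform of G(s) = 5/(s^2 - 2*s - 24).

Rewrite the denominator: s^2 - 2*s - 24 = (s - 1)^2 - 25.
The form in (s - 1) signals a first-shifting-theorem factor e^(t).
Since L{sinh(5t)} = 5/(s^2 - 25), the inverse is e^(t)*sinh(5*t).

exp(t)*sinh(5*t)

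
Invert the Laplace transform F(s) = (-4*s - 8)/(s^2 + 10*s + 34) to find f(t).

f(t) = 4*exp(-5*t)*sin(3*t) - 4*exp(-5*t)*cos(3*t)

Complete the square in the denominator: s^2 + 10*s + 34 = (s + 5)^2 + 3^2.
Split the numerator to match: -4*s - 8 = -4·(s + 5) + 4·3.
Invert each term: -4·(s + 5)/((s + 5)^2 + 9) ↔ -4e^(-5t)cos(3t); 4·3/((s + 5)^2 + 9) ↔ 4e^(-5t)sin(3t).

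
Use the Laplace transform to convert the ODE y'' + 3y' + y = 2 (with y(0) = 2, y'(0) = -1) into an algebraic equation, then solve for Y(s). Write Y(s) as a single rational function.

Take the Laplace transform of both sides.
The derivative rules (L{y''} = s^2 Y - s·y(0) - y'(0) and L{y'} = sY - y(0), with y(0) = 2, y'(0) = -1) turn the left side into (s^2 + 3*s + 1)Y - (2*s + 5).
The right side is L{2} = 2/s.
So (s^2 + 3*s + 1)Y = 2/s + (2*s + 5).
Solve for Y(s) and write it as one ratio of polynomials.

Y(s) = (2*s^2 + 5*s + 2)/(s^3 + 3*s^2 + s)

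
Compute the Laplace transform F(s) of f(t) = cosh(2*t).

F(s) = s/(s^2 - 4)

L{cosh(2t)} = s/(s^2 - 4).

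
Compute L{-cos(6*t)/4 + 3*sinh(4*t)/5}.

The transform is linear, so treat each term independently.
(3/5)·[L{sinh(4t)} = 4/(s^2 - 16)]; (-1/4)·[L{cos(6t)} = s/(s^2 + 36)].

-s/(4*(s^2 + 36)) + 12/(5*(s^2 - 16))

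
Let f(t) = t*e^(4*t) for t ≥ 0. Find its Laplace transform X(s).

X(s) = (s - 4)^(-2)

L{e^(4t)} = 1/(s - 4).
Then apply L{t·g(t)} = -d/ds[G(s)] with G(s) = 1/(s - 4):
differentiating 1 time and applying the sign gives (s - 4)^(-2).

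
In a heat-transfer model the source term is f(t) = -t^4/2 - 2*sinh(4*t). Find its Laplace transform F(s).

Apply the Laplace transform termwise.
(-2)·[L{sinh(4t)} = 4/(s^2 - 16)]; (-1/2)·[L{t^4} = 4!/s^5 = 24/s^5].

F(s) = -8/(s^2 - 16) - 12/s^5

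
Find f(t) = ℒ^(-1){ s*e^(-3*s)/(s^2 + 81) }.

f(t) = Heaviside(t - 3)*(cos(9*t - 27))

The factor e^(-3s) signals a time shift by c = 3 (second shifting theorem).
L{cos(9t)} = s/(s^2 + 81), so L^-1{s/(s^2 + 81)} = cos(9*t).
Hence the inverse is u(t - 3) times that function evaluated at t - 3.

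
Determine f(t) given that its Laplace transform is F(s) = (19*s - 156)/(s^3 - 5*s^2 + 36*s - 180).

Factor the denominator: s^3 - 5*s^2 + 36*s - 180 = (s - 5)*(s^2 + 36).
Partial fraction decomposition gives [-1/(s - 5)] + [s/(s^2 + 36)] + [24/(s^2 + 36)].
Invert each term: -1/(s - 5) ↔ -e^(5t); 1·s/(s^2 + 36) ↔ cos(6t); 4·6/(s^2 + 36) ↔ 4sin(6t).

f(t) = -exp(5*t) + 4*sin(6*t) + cos(6*t)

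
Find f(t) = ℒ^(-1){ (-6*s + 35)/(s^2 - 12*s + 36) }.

f(t) = -t*exp(6*t) - 6*exp(6*t)

Factor the denominator: s^2 - 12*s + 36 = (s - 6)^2.
Partial fraction decomposition gives [-6/(s - 6)] + [-1/(s - 6)^2].
Invert each term: -6/(s - 6) ↔ -6e^(6t); -1/(s - 6)^2 ↔ -t·e^(6t).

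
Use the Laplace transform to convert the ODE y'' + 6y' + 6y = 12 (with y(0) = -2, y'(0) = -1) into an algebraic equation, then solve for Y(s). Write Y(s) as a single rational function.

Y(s) = (-2*s^2 - 13*s + 12)/(s^3 + 6*s^2 + 6*s)

Take the Laplace transform of both sides.
Using L{y''} = s^2 Y - s·y(0) - y'(0) and L{y'} = sY - y(0), with y(0) = -2, y'(0) = -1, the left side becomes (s^2 + 6*s + 6)Y - (-2*s - 13).
The right side is L{12} = 12/s.
So (s^2 + 6*s + 6)Y = 12/s + (-2*s - 13).
Solve for Y(s) and write it as one ratio of polynomials.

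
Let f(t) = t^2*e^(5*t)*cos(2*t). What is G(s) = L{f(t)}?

G(s) = 2*(s - 5)*(s^2 - 10*s + 13)/(s^2 - 10*s + 29)^3

L{cos(2t)} = s/(s^2 + 4).
Multiplying by e^(5t) shifts s → s - 5, so L{e^(5*t)*cos(2*t)} = (s - 5)/((s - 5)^2 + 4).
Then apply L{t^2·g(t)} = (-1)^2 d^2/ds^2[H(s)] with H(s) = (s - 5)/((s - 5)^2 + 4):
differentiating 2 times and applying the sign gives 2*(s - 5)*(s^2 - 10*s + 13)/(s^2 - 10*s + 29)^3.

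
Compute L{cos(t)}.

L{cos(t)} = s/(s^2 + 1).

s/(s^2 + 1)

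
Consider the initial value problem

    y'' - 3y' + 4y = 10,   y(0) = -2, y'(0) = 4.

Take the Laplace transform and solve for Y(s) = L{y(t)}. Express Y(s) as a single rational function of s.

Apply the Laplace transform to the equation.
The derivative rules (L{y''} = s^2 Y - s·y(0) - y'(0) and L{y'} = sY - y(0), with y(0) = -2, y'(0) = 4) turn the left side into (s^2 - 3*s + 4)Y - (-2*s + 10).
The right side is L{10} = 10/s.
So (s^2 - 3*s + 4)Y = 10/s + (-2*s + 10).
Divide through and combine into a single rational function.

Y(s) = (-2*s^2 + 10*s + 10)/(s^3 - 3*s^2 + 4*s)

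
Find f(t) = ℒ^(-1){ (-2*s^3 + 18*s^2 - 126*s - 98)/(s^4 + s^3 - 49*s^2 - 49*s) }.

f(t) = -exp(7*t) + 2 + exp(-t) - 4*exp(-7*t)

Factor the denominator: s^4 + s^3 - 49*s^2 - 49*s = s*(s - 7)*(s + 1)*(s + 7).
Partial fraction decomposition gives [-4/(s + 7)] + [2/s] + [1/(s + 1)] + [-1/(s - 7)].
Invert each term: -4/(s + 7) ↔ -4e^(-7t); 2/(s - 0) ↔ 2e^(0t); 1/(s + 1) ↔ e^(-t); -1/(s - 7) ↔ -e^(7t).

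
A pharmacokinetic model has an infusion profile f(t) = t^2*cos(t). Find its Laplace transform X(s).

X(s) = 2*s*(s^2 - 3)/(s^2 + 1)^3

L{cos(t)} = s/(s^2 + 1).
Then apply L{t^2·g(t)} = (-1)^2 d^2/ds^2[G(s)] with G(s) = s/(s^2 + 1):
differentiating 2 times and applying the sign gives 2*s*(s^2 - 3)/(s^2 + 1)^3.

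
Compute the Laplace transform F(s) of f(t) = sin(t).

L{sin(t)} = 1/(s^2 + 1).

F(s) = 1/(s^2 + 1)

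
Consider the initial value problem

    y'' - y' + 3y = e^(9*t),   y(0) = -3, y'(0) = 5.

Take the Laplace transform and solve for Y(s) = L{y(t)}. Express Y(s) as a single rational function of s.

Y(s) = (-3*s^2 + 35*s - 71)/(s^3 - 10*s^2 + 12*s - 27)

Transform both sides with L{·}.
The derivative rules (L{y''} = s^2 Y - s·y(0) - y'(0) and L{y'} = sY - y(0), with y(0) = -3, y'(0) = 5) turn the left side into (s^2 - s + 3)Y - (-3*s + 8).
The right side is L{e^(9*t)} = 1/(s - 9).
So (s^2 - s + 3)Y = 1/(s - 9) + (-3*s + 8).
Solve for Y(s) and write it as one ratio of polynomials.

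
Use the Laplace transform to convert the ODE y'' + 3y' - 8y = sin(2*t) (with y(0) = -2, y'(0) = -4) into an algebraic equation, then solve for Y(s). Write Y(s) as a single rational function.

Y(s) = (-2*s^3 - 10*s^2 - 8*s - 38)/(s^4 + 3*s^3 - 4*s^2 + 12*s - 32)

Laplace-transform each side.
The derivative rules (L{y''} = s^2 Y - s·y(0) - y'(0) and L{y'} = sY - y(0), with y(0) = -2, y'(0) = -4) turn the left side into (s^2 + 3*s - 8)Y - (-2*s - 10).
The right side is L{sin(2*t)} = 2/(s^2 + 4).
So (s^2 + 3*s - 8)Y = 2/(s^2 + 4) + (-2*s - 10).
Solve for Y(s) and write it as one ratio of polynomials.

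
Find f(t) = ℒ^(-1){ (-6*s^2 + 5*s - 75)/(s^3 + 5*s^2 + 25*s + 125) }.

f(t) = 2*sin(5*t) - cos(5*t) - 5*exp(-5*t)

Factor the denominator: s^3 + 5*s^2 + 25*s + 125 = (s + 5)*(s^2 + 25).
Partial fraction decomposition gives [-5/(s + 5)] + [-s/(s^2 + 25)] + [10/(s^2 + 25)].
Invert each term: -5/(s + 5) ↔ -5e^(-5t); -1·s/(s^2 + 25) ↔ -cos(5t); 2·5/(s^2 + 25) ↔ 2sin(5t).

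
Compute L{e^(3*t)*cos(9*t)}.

(s - 3)/((s - 3)^2 + 81)

L{cos(9t)} = s/(s^2 + 81).
By the first shifting theorem, multiplying by e^(3t) replaces s with s - 3.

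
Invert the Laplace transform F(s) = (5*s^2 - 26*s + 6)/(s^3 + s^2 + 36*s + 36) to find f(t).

Factor the denominator: s^3 + s^2 + 36*s + 36 = (s + 1)*(s^2 + 36).
Partial fraction decomposition gives [1/(s + 1)] + [4*s/(s^2 + 36)] + [-30/(s^2 + 36)].
Invert each term: 1/(s + 1) ↔ e^(-t); 4·s/(s^2 + 36) ↔ 4cos(6t); -5·6/(s^2 + 36) ↔ -5sin(6t).

f(t) = -5*sin(6*t) + 4*cos(6*t) + exp(-t)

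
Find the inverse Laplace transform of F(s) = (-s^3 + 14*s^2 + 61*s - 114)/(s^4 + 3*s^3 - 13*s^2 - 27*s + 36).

2*exp(3*t) + exp(t) - 6*exp(-3*t) + 2*exp(-4*t)

Factor the denominator: s^4 + 3*s^3 - 13*s^2 - 27*s + 36 = (s - 3)*(s - 1)*(s + 3)*(s + 4).
Partial fraction decomposition gives [2/(s + 4)] + [2/(s - 3)] + [1/(s - 1)] + [-6/(s + 3)].
Invert each term: 2/(s + 4) ↔ 2e^(-4t); 2/(s - 3) ↔ 2e^(3t); 1/(s - 1) ↔ e^(t); -6/(s + 3) ↔ -6e^(-3t).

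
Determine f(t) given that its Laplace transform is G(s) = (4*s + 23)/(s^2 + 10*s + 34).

Complete the square in the denominator: s^2 + 10*s + 34 = (s + 5)^2 + 3^2.
Split the numerator to match: 4*s + 23 = 4·(s + 5) + 1·3.
Invert each term: 4·(s + 5)/((s + 5)^2 + 9) ↔ 4e^(-5t)cos(3t); 1·3/((s + 5)^2 + 9) ↔ e^(-5t)sin(3t).

f(t) = exp(-5*t)*sin(3*t) + 4*exp(-5*t)*cos(3*t)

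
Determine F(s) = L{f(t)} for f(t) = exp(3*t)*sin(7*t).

F(s) = 7/((s - 3)^2 + 49)

L{sin(7t)} = 7/(s^2 + 49).
By the first shifting theorem, multiplying by e^(3t) replaces s with s - 3.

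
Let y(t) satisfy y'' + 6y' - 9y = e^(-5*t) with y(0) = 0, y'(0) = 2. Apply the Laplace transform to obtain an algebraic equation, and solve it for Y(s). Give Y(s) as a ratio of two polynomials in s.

Laplace-transform each side.
Using L{y''} = s^2 Y - s·y(0) - y'(0) and L{y'} = sY - y(0), with y(0) = 0, y'(0) = 2, the left side becomes (s^2 + 6*s - 9)Y - (2).
The right side is L{e^(-5*t)} = 1/(s + 5).
So (s^2 + 6*s - 9)Y = 1/(s + 5) + (2).
Solve for Y(s) and write it as one ratio of polynomials.

Y(s) = (2*s + 11)/(s^3 + 11*s^2 + 21*s - 45)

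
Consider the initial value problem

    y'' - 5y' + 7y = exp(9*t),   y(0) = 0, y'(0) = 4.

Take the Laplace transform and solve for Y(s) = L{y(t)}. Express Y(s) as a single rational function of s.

Transform both sides with L{·}.
Using L{y''} = s^2 Y - s·y(0) - y'(0) and L{y'} = sY - y(0), with y(0) = 0, y'(0) = 4, the left side becomes (s^2 - 5*s + 7)Y - (4).
The right side is L{exp(9*t)} = 1/(s - 9).
So (s^2 - 5*s + 7)Y = 1/(s - 9) + (4).
Divide through and combine into a single rational function.

Y(s) = (4*s - 35)/(s^3 - 14*s^2 + 52*s - 63)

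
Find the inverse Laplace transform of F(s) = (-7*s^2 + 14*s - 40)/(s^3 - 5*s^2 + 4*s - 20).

-5*exp(5*t) + 2*sin(2*t) - 2*cos(2*t)

Factor the denominator: s^3 - 5*s^2 + 4*s - 20 = (s - 5)*(s^2 + 4).
Partial fraction decomposition gives [-5/(s - 5)] + [-2*s/(s^2 + 4)] + [4/(s^2 + 4)].
Invert each term: -5/(s - 5) ↔ -5e^(5t); -2·s/(s^2 + 4) ↔ -2cos(2t); 2·2/(s^2 + 4) ↔ 2sin(2t).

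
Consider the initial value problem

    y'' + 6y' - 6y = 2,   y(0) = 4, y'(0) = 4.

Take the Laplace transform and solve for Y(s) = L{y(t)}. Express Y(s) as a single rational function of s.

Y(s) = (4*s^2 + 28*s + 2)/(s^3 + 6*s^2 - 6*s)

Take the Laplace transform of both sides.
With L{y''} = s^2 Y - s·y(0) - y'(0) and L{y'} = sY - y(0), with y(0) = 4, y'(0) = 4: the LHS transforms to (s^2 + 6*s - 6)Y - (4*s + 28).
The right side is L{2} = 2/s.
So (s^2 + 6*s - 6)Y = 2/s + (4*s + 28).
Isolate Y and clear denominators.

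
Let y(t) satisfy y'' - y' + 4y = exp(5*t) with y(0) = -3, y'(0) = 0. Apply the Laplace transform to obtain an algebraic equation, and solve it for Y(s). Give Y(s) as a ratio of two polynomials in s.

Y(s) = (-3*s^2 + 18*s - 14)/(s^3 - 6*s^2 + 9*s - 20)

Apply the Laplace transform to the equation.
Using L{y''} = s^2 Y - s·y(0) - y'(0) and L{y'} = sY - y(0), with y(0) = -3, y'(0) = 0, the left side becomes (s^2 - s + 4)Y - (-3*s + 3).
The right side is L{exp(5*t)} = 1/(s - 5).
So (s^2 - s + 4)Y = 1/(s - 5) + (-3*s + 3).
Isolate Y and clear denominators.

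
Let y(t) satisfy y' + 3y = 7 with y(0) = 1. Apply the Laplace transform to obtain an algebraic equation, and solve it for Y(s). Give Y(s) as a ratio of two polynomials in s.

Y(s) = (s + 7)/(s^2 + 3*s)

Take the Laplace transform of both sides.
The derivative rules (L{y'} = sY - y(0) = sY - 1) turn the left side into (s + 3)Y - (1).
The right side is L{7} = 7/s.
So (s + 3)Y = 7/s + (1).
Divide through and combine into a single rational function.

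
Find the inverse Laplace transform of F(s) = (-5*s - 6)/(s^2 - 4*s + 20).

-4*exp(2*t)*sin(4*t) - 5*exp(2*t)*cos(4*t)

Complete the square in the denominator: s^2 - 4*s + 20 = (s - 2)^2 + 4^2.
Split the numerator to match: -5*s - 6 = -5·(s - 2) - 4·4.
Invert each term: -5·(s - 2)/((s - 2)^2 + 16) ↔ -5e^(2t)cos(4t); -4·4/((s - 2)^2 + 16) ↔ -4e^(2t)sin(4t).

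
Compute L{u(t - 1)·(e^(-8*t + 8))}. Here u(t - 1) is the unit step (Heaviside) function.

exp(-s)/(s + 8)

By the second shifting theorem, L{u(t - c)·g(t - c)} = e^(-cs)·G(s) with c = 1 and G(s) = L{g(t)}.
L{e^(-8t)} = 1/(s + 8).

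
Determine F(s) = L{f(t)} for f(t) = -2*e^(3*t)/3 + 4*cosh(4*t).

F(s) = 4*s/(s^2 - 16) - 2/(3*(s - 3))

Apply the Laplace transform termwise.
(4)·[L{cosh(4t)} = s/(s^2 - 16)]; (-2/3)·[L{e^(3t)} = 1/(s - 3)].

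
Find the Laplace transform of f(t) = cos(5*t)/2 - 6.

By linearity of the Laplace transform, transform each term separately.
L{-6} = -6/s; (1/2)·[L{cos(5t)} = s/(s^2 + 25)].

s/(2*(s^2 + 25)) - 6/s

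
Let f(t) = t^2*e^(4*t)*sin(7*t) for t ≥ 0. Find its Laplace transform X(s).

L{sin(7t)} = 7/(s^2 + 49).
Multiplying by e^(4t) shifts s → s - 4, so L{e^(4*t)*sin(7*t)} = 7/((s - 4)^2 + 49).
Then apply L{t^2·g(t)} = (-1)^2 d^2/ds^2[G(s)] with G(s) = 7/((s - 4)^2 + 49):
differentiating 2 times and applying the sign gives 14*(3*s^2 - 24*s - 1)/(s^2 - 8*s + 65)^3.

X(s) = 14*(3*s^2 - 24*s - 1)/(s^2 - 8*s + 65)^3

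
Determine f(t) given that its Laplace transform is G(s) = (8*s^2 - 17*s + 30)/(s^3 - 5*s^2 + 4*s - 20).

Factor the denominator: s^3 - 5*s^2 + 4*s - 20 = (s - 5)*(s^2 + 4).
Partial fraction decomposition gives [5/(s - 5)] + [3*s/(s^2 + 4)] + [-2/(s^2 + 4)].
Invert each term: 5/(s - 5) ↔ 5e^(5t); 3·s/(s^2 + 4) ↔ 3cos(2t); -1·2/(s^2 + 4) ↔ -sin(2t).

f(t) = 5*exp(5*t) - sin(2*t) + 3*cos(2*t)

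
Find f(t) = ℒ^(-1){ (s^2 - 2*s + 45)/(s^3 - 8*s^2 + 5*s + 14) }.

Factor the denominator: s^3 - 8*s^2 + 5*s + 14 = (s - 7)*(s - 2)*(s + 1).
Partial fraction decomposition gives [2/(s - 7)] + [-3/(s - 2)] + [2/(s + 1)].
Invert each term: 2/(s - 7) ↔ 2e^(7t); -3/(s - 2) ↔ -3e^(2t); 2/(s + 1) ↔ 2e^(-t).

f(t) = 2*exp(7*t) - 3*exp(2*t) + 2*exp(-t)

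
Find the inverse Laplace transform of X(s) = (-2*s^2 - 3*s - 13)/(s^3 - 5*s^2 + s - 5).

-3*exp(5*t) + 2*sin(t) + cos(t)

Factor the denominator: s^3 - 5*s^2 + s - 5 = (s - 5)*(s^2 + 1).
Partial fraction decomposition gives [-3/(s - 5)] + [s/(s^2 + 1)] + [2/(s^2 + 1)].
Invert each term: -3/(s - 5) ↔ -3e^(5t); 1·s/(s^2 + 1) ↔ cos(t); 2·1/(s^2 + 1) ↔ 2sin(t).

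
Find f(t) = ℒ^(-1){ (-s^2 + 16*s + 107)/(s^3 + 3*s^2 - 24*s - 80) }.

Factor the denominator: s^3 + 3*s^2 - 24*s - 80 = (s - 5)*(s + 4)^2.
Partial fraction decomposition gives [-3/(s + 4)] + [-3/(s + 4)^2] + [2/(s - 5)].
Invert each term: -3/(s + 4) ↔ -3e^(-4t); -3/(s + 4)^2 ↔ -3t·e^(-4t); 2/(s - 5) ↔ 2e^(5t).

f(t) = -3*t*exp(-4*t) + 2*exp(5*t) - 3*exp(-4*t)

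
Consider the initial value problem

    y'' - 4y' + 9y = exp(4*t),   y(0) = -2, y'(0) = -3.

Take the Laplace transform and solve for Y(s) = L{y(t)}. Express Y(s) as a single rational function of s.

Transform both sides with L{·}.
Using L{y''} = s^2 Y - s·y(0) - y'(0) and L{y'} = sY - y(0), with y(0) = -2, y'(0) = -3, the left side becomes (s^2 - 4*s + 9)Y - (-2*s + 5).
The right side is L{exp(4*t)} = 1/(s - 4).
So (s^2 - 4*s + 9)Y = 1/(s - 4) + (-2*s + 5).
Solve for Y(s) and write it as one ratio of polynomials.

Y(s) = (-2*s^2 + 13*s - 19)/(s^3 - 8*s^2 + 25*s - 36)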